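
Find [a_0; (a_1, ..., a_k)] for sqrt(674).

Write x_i = (sqrt(674) + m_i)/d_i with (m_0, d_0) = (0, 1). a_0 = floor(sqrt(674)) = 25, since 25^2 = 625 <= 674 < 676 = 26^2.
Iterate m_{i+1} = d_i*a_i - m_i, d_{i+1} = (674 - m_{i+1}^2)/d_i, a_{i+1} = floor((a_0 + m_{i+1})/d_{i+1}):
  m_1 = 1*25 - 0 = 25, d_1 = (674 - 25^2)/1 = 49/1 = 49, a_1 = floor((25 + 25)/49) = 1.
  m_2 = 49*1 - 25 = 24, d_2 = (674 - 24^2)/49 = 98/49 = 2, a_2 = floor((25 + 24)/2) = 24.
  m_3 = 2*24 - 24 = 24, d_3 = (674 - 24^2)/2 = 98/2 = 49, a_3 = floor((25 + 24)/49) = 1.
  m_4 = 49*1 - 24 = 25, d_4 = (674 - 25^2)/49 = 49/49 = 1, a_4 = floor((25 + 25)/1) = 50.
  m_5 = 1*50 - 25 = 25, d_5 = (674 - 25^2)/1 = 49/1 = 49: (m_5, d_5) = (m_1, d_1) = (25, 49), so from here the quotients repeat a_1, ..., a_4; the period length is 4.
Hence the expansion of sqrt(674) is a_0 = 25 followed by the repeating block 1, 24, 1, 50 (period 4).

[25; (1, 24, 1, 50)]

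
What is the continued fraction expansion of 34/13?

[2; 1, 1, 1, 1, 2]

Run the Euclidean algorithm on 34 and 13; the successive quotients are the partial quotients a_0, a_1, ... (each step inverts the fractional part left over by the previous one):
  34 = 2*13 + 8, so a_0 = 2.
  13 = 1*8 + 5, so a_1 = 1.
  8 = 1*5 + 3, so a_2 = 1.
  5 = 1*3 + 2, so a_3 = 1.
  3 = 1*2 + 1, so a_4 = 1.
  2 = 2*1 + 0, so a_5 = 2.
The remainder reaches 0 after 6 divisions, so the expansion has 6 partial quotients, read off in order.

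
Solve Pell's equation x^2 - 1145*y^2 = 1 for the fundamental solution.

First expand sqrt(1145) as a continued fraction. With x_i = (sqrt(1145) + m_i)/d_i and (m_0, d_0) = (0, 1): a_0 = floor(sqrt(1145)) = 33, since 33^2 = 1089 <= 1145 < 1156 = 34^2.
Iterate m_{i+1} = d_i*a_i - m_i, d_{i+1} = (1145 - m_{i+1}^2)/d_i, a_{i+1} = floor((a_0 + m_{i+1})/d_{i+1}):
  m_1 = 1*33 - 0 = 33, d_1 = (1145 - 33^2)/1 = 56/1 = 56, a_1 = floor((33 + 33)/56) = 1.
  m_2 = 56*1 - 33 = 23, d_2 = (1145 - 23^2)/56 = 616/56 = 11, a_2 = floor((33 + 23)/11) = 5.
  m_3 = 11*5 - 23 = 32, d_3 = (1145 - 32^2)/11 = 121/11 = 11, a_3 = floor((33 + 32)/11) = 5.
  m_4 = 11*5 - 32 = 23, d_4 = (1145 - 23^2)/11 = 616/11 = 56, a_4 = floor((33 + 23)/56) = 1.
  m_5 = 56*1 - 23 = 33, d_5 = (1145 - 33^2)/56 = 56/56 = 1, a_5 = floor((33 + 33)/1) = 66.
  m_6 = 1*66 - 33 = 33, d_6 = (1145 - 33^2)/1 = 56/1 = 56: (m_6, d_6) = (m_1, d_1) = (33, 56), so from here the quotients repeat a_1, ..., a_5; the period length is 5.
So sqrt(1145) = [33; (1, 5, 5, 1, 66)] with period length k = 5.
k is odd, so (p_{k-1}, q_{k-1}) only solves x^2 - 1145y^2 = -1 and the fundamental solution of x^2 - 1145y^2 = 1 is (p_{2k-1}, q_{2k-1}) = (p_9, q_9); compute convergents through index 9, running through the period twice.
Convergents (p_i = a_i*p_{i-1} + p_{i-2}, q_i = a_i*q_{i-1} + q_{i-2} with p_{-2}=0, p_{-1}=1, q_{-2}=1, q_{-1}=0):
  i=0: a_0=33, p_0 = 33*1 + 0 = 33, q_0 = 33*0 + 1 = 1.
  i=1: a_1=1, p_1 = 1*33 + 1 = 34, q_1 = 1*1 + 0 = 1.
  i=2: a_2=5, p_2 = 5*34 + 33 = 203, q_2 = 5*1 + 1 = 6.
  i=3: a_3=5, p_3 = 5*203 + 34 = 1049, q_3 = 5*6 + 1 = 31.
  i=4: a_4=1, p_4 = 1*1049 + 203 = 1252, q_4 = 1*31 + 6 = 37.
  i=5: a_5=66, p_5 = 66*1252 + 1049 = 83681, q_5 = 66*37 + 31 = 2473.
  i=6: a_6=1, p_6 = 1*83681 + 1252 = 84933, q_6 = 1*2473 + 37 = 2510.
  i=7: a_7=5, p_7 = 5*84933 + 83681 = 508346, q_7 = 5*2510 + 2473 = 15023.
  i=8: a_8=5, p_8 = 5*508346 + 84933 = 2626663, q_8 = 5*15023 + 2510 = 77625.
  i=9: a_9=1, p_9 = 1*2626663 + 508346 = 3135009, q_9 = 1*77625 + 15023 = 92648.
Indeed p_4^2 - 1145*q_4^2 = 1567504 - 1567505 = -1, not +1.
Check: 3135009^2 - 1145*92648^2 = 9828281430081 - 9828281430080 = 1, so (x, y) = (3135009, 92648) solves the equation, and by the theorem it is the least positive solution.

(x, y) = (3135009, 92648)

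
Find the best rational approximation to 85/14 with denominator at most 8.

49/8

Expand x = 85/14 as a continued fraction with the Euclidean algorithm:
  85 = 6*14 + 1, so a_0 = 6.
  14 = 14*1 + 0, so a_1 = 14.
so x = [6; 14].
Convergents (p_i = a_i*p_{i-1} + p_{i-2}, q_i = a_i*q_{i-1} + q_{i-2} with p_{-2}=0, p_{-1}=1, q_{-2}=1, q_{-1}=0), until the denominator exceeds 8:
  i=0: a_0=6, p_0 = 6*1 + 0 = 6, q_0 = 6*0 + 1 = 1.
  i=1: a_1=14, p_1 = 14*6 + 1 = 85, q_1 = 14*1 + 0 = 14.
q_1 = 14 > 8, so the last convergent with denominator <= 8 is p_0/q_0 = 6/1.
The closest fraction with denominator <= 8 is either p_0/q_0 or the intermediate fraction (k*p_0 + p_{-1})/(k*q_0 + q_{-1}) with the largest k >= 1 whose denominator stays <= 8; these approach x as k grows, and every other convergent or intermediate fraction in range is farther away.
Largest k: floor((8 - q_{-1})/q_0) = floor((8 - 0)/1) = 8 (using the seeds p_{-1} = 1, q_{-1} = 0).
That gives (8*6 + 1)/(8*1 + 0) = 49/8.
Compare the errors: |x - 6/1| = |85*1 - 6*14|/(14*1) = 1/14, and |x - 49/8| = |85*8 - 49*14|/(14*8) = 6/112.
Cross-multiplying, 6*14 = 84 < 112 = 1*112, so 6/112 is smaller: the intermediate fraction 49/8 is closer to x than 6/1.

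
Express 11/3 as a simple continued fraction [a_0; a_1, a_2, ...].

[3; 1, 2]

Run the Euclidean algorithm on 11 and 3; the successive quotients are the partial quotients a_0, a_1, ... (each step inverts the fractional part left over by the previous one):
  11 = 3*3 + 2, so a_0 = 3.
  3 = 1*2 + 1, so a_1 = 1.
  2 = 2*1 + 0, so a_2 = 2.
The remainder reaches 0 after 3 divisions, so the expansion has 3 partial quotients, read off in order.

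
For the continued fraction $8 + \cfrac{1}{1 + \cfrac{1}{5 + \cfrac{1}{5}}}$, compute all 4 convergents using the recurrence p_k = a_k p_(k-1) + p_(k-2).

Using the convergent recurrence p_i = a_i*p_{i-1} + p_{i-2}, q_i = a_i*q_{i-1} + q_{i-2} with p_{-2}=0, p_{-1}=1, q_{-2}=1, q_{-1}=0:
  i=0: a_0=8, p_0 = 8*1 + 0 = 8, q_0 = 8*0 + 1 = 1.
  i=1: a_1=1, p_1 = 1*8 + 1 = 9, q_1 = 1*1 + 0 = 1.
  i=2: a_2=5, p_2 = 5*9 + 8 = 53, q_2 = 5*1 + 1 = 6.
  i=3: a_3=5, p_3 = 5*53 + 9 = 274, q_3 = 5*6 + 1 = 31.

8/1, 9/1, 53/6, 274/31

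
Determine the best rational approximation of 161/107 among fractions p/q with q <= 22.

Expand x = 161/107 as a continued fraction with the Euclidean algorithm:
  161 = 1*107 + 54, so a_0 = 1.
  107 = 1*54 + 53, so a_1 = 1.
  54 = 1*53 + 1, so a_2 = 1.
  53 = 53*1 + 0, so a_3 = 53.
so x = [1; 1, 1, 53].
Convergents (p_i = a_i*p_{i-1} + p_{i-2}, q_i = a_i*q_{i-1} + q_{i-2} with p_{-2}=0, p_{-1}=1, q_{-2}=1, q_{-1}=0), until the denominator exceeds 22:
  i=0: a_0=1, p_0 = 1*1 + 0 = 1, q_0 = 1*0 + 1 = 1.
  i=1: a_1=1, p_1 = 1*1 + 1 = 2, q_1 = 1*1 + 0 = 1.
  i=2: a_2=1, p_2 = 1*2 + 1 = 3, q_2 = 1*1 + 1 = 2.
  i=3: a_3=53, p_3 = 53*3 + 2 = 161, q_3 = 53*2 + 1 = 107.
q_3 = 107 > 22, so the last convergent with denominator <= 22 is p_2/q_2 = 3/2.
The closest fraction with denominator <= 22 is either p_2/q_2 or the intermediate fraction (k*p_2 + p_1)/(k*q_2 + q_1) with the largest k >= 1 whose denominator stays <= 22; these approach x as k grows, and every other convergent or intermediate fraction in range is farther away.
Largest k: floor((22 - q_1)/q_2) = floor((22 - 1)/2) = 10.
That gives (10*3 + 2)/(10*2 + 1) = 32/21.
Compare the errors: |x - 3/2| = |161*2 - 3*107|/(107*2) = 1/214, and |x - 32/21| = |161*21 - 32*107|/(107*21) = 43/2247.
Cross-multiplying, 1*2247 = 2247 < 9202 = 43*214, so 1/214 is smaller: the convergent 3/2 is closer to x than 32/21.

3/2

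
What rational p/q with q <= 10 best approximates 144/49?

29/10

Expand x = 144/49 as a continued fraction with the Euclidean algorithm:
  144 = 2*49 + 46, so a_0 = 2.
  49 = 1*46 + 3, so a_1 = 1.
  46 = 15*3 + 1, so a_2 = 15.
  3 = 3*1 + 0, so a_3 = 3.
so x = [2; 1, 15, 3].
Convergents (p_i = a_i*p_{i-1} + p_{i-2}, q_i = a_i*q_{i-1} + q_{i-2} with p_{-2}=0, p_{-1}=1, q_{-2}=1, q_{-1}=0), until the denominator exceeds 10:
  i=0: a_0=2, p_0 = 2*1 + 0 = 2, q_0 = 2*0 + 1 = 1.
  i=1: a_1=1, p_1 = 1*2 + 1 = 3, q_1 = 1*1 + 0 = 1.
  i=2: a_2=15, p_2 = 15*3 + 2 = 47, q_2 = 15*1 + 1 = 16.
q_2 = 16 > 10, so the last convergent with denominator <= 10 is p_1/q_1 = 3/1.
The closest fraction with denominator <= 10 is either p_1/q_1 or the intermediate fraction (k*p_1 + p_0)/(k*q_1 + q_0) with the largest k >= 1 whose denominator stays <= 10; these approach x as k grows, and every other convergent or intermediate fraction in range is farther away.
Largest k: floor((10 - q_0)/q_1) = floor((10 - 1)/1) = 9.
That gives (9*3 + 2)/(9*1 + 1) = 29/10.
Compare the errors: |x - 3/1| = |144*1 - 3*49|/(49*1) = 3/49, and |x - 29/10| = |144*10 - 29*49|/(49*10) = 19/490.
Cross-multiplying, 19*49 = 931 < 1470 = 3*490, so 19/490 is smaller: the intermediate fraction 29/10 is closer to x than 3/1.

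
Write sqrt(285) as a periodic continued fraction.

Write x_i = (sqrt(285) + m_i)/d_i with (m_0, d_0) = (0, 1). a_0 = floor(sqrt(285)) = 16, since 16^2 = 256 <= 285 < 289 = 17^2.
Iterate m_{i+1} = d_i*a_i - m_i, d_{i+1} = (285 - m_{i+1}^2)/d_i, a_{i+1} = floor((a_0 + m_{i+1})/d_{i+1}):
  m_1 = 1*16 - 0 = 16, d_1 = (285 - 16^2)/1 = 29/1 = 29, a_1 = floor((16 + 16)/29) = 1.
  m_2 = 29*1 - 16 = 13, d_2 = (285 - 13^2)/29 = 116/29 = 4, a_2 = floor((16 + 13)/4) = 7.
  m_3 = 4*7 - 13 = 15, d_3 = (285 - 15^2)/4 = 60/4 = 15, a_3 = floor((16 + 15)/15) = 2.
  m_4 = 15*2 - 15 = 15, d_4 = (285 - 15^2)/15 = 60/15 = 4, a_4 = floor((16 + 15)/4) = 7.
  m_5 = 4*7 - 15 = 13, d_5 = (285 - 13^2)/4 = 116/4 = 29, a_5 = floor((16 + 13)/29) = 1.
  m_6 = 29*1 - 13 = 16, d_6 = (285 - 16^2)/29 = 29/29 = 1, a_6 = floor((16 + 16)/1) = 32.
  m_7 = 1*32 - 16 = 16, d_7 = (285 - 16^2)/1 = 29/1 = 29: (m_7, d_7) = (m_1, d_1) = (16, 29), so from here the quotients repeat a_1, ..., a_6; the period length is 6.
Hence the expansion of sqrt(285) is a_0 = 16 followed by the repeating block 1, 7, 2, 7, 1, 32 (period 6).

[16; (1, 7, 2, 7, 1, 32)]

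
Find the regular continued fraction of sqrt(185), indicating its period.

Write x_i = (sqrt(185) + m_i)/d_i with (m_0, d_0) = (0, 1). a_0 = floor(sqrt(185)) = 13, since 13^2 = 169 <= 185 < 196 = 14^2.
Iterate m_{i+1} = d_i*a_i - m_i, d_{i+1} = (185 - m_{i+1}^2)/d_i, a_{i+1} = floor((a_0 + m_{i+1})/d_{i+1}):
  m_1 = 1*13 - 0 = 13, d_1 = (185 - 13^2)/1 = 16/1 = 16, a_1 = floor((13 + 13)/16) = 1.
  m_2 = 16*1 - 13 = 3, d_2 = (185 - 3^2)/16 = 176/16 = 11, a_2 = floor((13 + 3)/11) = 1.
  m_3 = 11*1 - 3 = 8, d_3 = (185 - 8^2)/11 = 121/11 = 11, a_3 = floor((13 + 8)/11) = 1.
  m_4 = 11*1 - 8 = 3, d_4 = (185 - 3^2)/11 = 176/11 = 16, a_4 = floor((13 + 3)/16) = 1.
  m_5 = 16*1 - 3 = 13, d_5 = (185 - 13^2)/16 = 16/16 = 1, a_5 = floor((13 + 13)/1) = 26.
  m_6 = 1*26 - 13 = 13, d_6 = (185 - 13^2)/1 = 16/1 = 16: (m_6, d_6) = (m_1, d_1) = (13, 16), so from here the quotients repeat a_1, ..., a_5; the period length is 5.
Hence the expansion of sqrt(185) is a_0 = 13 followed by the repeating block 1, 1, 1, 1, 26 (period 5).

[13; (1, 1, 1, 1, 26)]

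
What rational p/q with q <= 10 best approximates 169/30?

45/8

Expand x = 169/30 as a continued fraction with the Euclidean algorithm:
  169 = 5*30 + 19, so a_0 = 5.
  30 = 1*19 + 11, so a_1 = 1.
  19 = 1*11 + 8, so a_2 = 1.
  11 = 1*8 + 3, so a_3 = 1.
  8 = 2*3 + 2, so a_4 = 2.
  3 = 1*2 + 1, so a_5 = 1.
  2 = 2*1 + 0, so a_6 = 2.
so x = [5; 1, 1, 1, 2, 1, 2].
Convergents (p_i = a_i*p_{i-1} + p_{i-2}, q_i = a_i*q_{i-1} + q_{i-2} with p_{-2}=0, p_{-1}=1, q_{-2}=1, q_{-1}=0), until the denominator exceeds 10:
  i=0: a_0=5, p_0 = 5*1 + 0 = 5, q_0 = 5*0 + 1 = 1.
  i=1: a_1=1, p_1 = 1*5 + 1 = 6, q_1 = 1*1 + 0 = 1.
  i=2: a_2=1, p_2 = 1*6 + 5 = 11, q_2 = 1*1 + 1 = 2.
  i=3: a_3=1, p_3 = 1*11 + 6 = 17, q_3 = 1*2 + 1 = 3.
  i=4: a_4=2, p_4 = 2*17 + 11 = 45, q_4 = 2*3 + 2 = 8.
  i=5: a_5=1, p_5 = 1*45 + 17 = 62, q_5 = 1*8 + 3 = 11.
q_5 = 11 > 10, so the last convergent with denominator <= 10 is p_4/q_4 = 45/8.
The closest fraction with denominator <= 10 is either p_4/q_4 or the intermediate fraction (k*p_4 + p_3)/(k*q_4 + q_3) with the largest k >= 1 whose denominator stays <= 10; these approach x as k grows, and every other convergent or intermediate fraction in range is farther away.
Largest k: floor((10 - q_3)/q_4) = floor((10 - 3)/8) = 0.
Since k = 0, no intermediate fraction beyond p_4/q_4 has denominator <= 10, so the convergent 45/8 is the closest (its error is |169*8 - 45*30|/(30*8) = 2/240).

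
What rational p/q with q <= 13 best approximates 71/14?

66/13

Expand x = 71/14 as a continued fraction with the Euclidean algorithm:
  71 = 5*14 + 1, so a_0 = 5.
  14 = 14*1 + 0, so a_1 = 14.
so x = [5; 14].
Convergents (p_i = a_i*p_{i-1} + p_{i-2}, q_i = a_i*q_{i-1} + q_{i-2} with p_{-2}=0, p_{-1}=1, q_{-2}=1, q_{-1}=0), until the denominator exceeds 13:
  i=0: a_0=5, p_0 = 5*1 + 0 = 5, q_0 = 5*0 + 1 = 1.
  i=1: a_1=14, p_1 = 14*5 + 1 = 71, q_1 = 14*1 + 0 = 14.
q_1 = 14 > 13, so the last convergent with denominator <= 13 is p_0/q_0 = 5/1.
The closest fraction with denominator <= 13 is either p_0/q_0 or the intermediate fraction (k*p_0 + p_{-1})/(k*q_0 + q_{-1}) with the largest k >= 1 whose denominator stays <= 13; these approach x as k grows, and every other convergent or intermediate fraction in range is farther away.
Largest k: floor((13 - q_{-1})/q_0) = floor((13 - 0)/1) = 13 (using the seeds p_{-1} = 1, q_{-1} = 0).
That gives (13*5 + 1)/(13*1 + 0) = 66/13.
Compare the errors: |x - 5/1| = |71*1 - 5*14|/(14*1) = 1/14, and |x - 66/13| = |71*13 - 66*14|/(14*13) = 1/182.
Cross-multiplying, 1*14 = 14 < 182 = 1*182, so 1/182 is smaller: the intermediate fraction 66/13 is closer to x than 5/1.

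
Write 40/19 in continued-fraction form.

[2; 9, 2]

Run the Euclidean algorithm on 40 and 19; the successive quotients are the partial quotients a_0, a_1, ... (each step inverts the fractional part left over by the previous one):
  40 = 2*19 + 2, so a_0 = 2.
  19 = 9*2 + 1, so a_1 = 9.
  2 = 2*1 + 0, so a_2 = 2.
The remainder reaches 0 after 3 divisions, so the expansion has 3 partial quotients, read off in order.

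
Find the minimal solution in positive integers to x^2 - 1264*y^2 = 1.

(x, y) = (12799, 360)

First expand sqrt(1264) as a continued fraction. With x_i = (sqrt(1264) + m_i)/d_i and (m_0, d_0) = (0, 1): a_0 = floor(sqrt(1264)) = 35, since 35^2 = 1225 <= 1264 < 1296 = 36^2.
Iterate m_{i+1} = d_i*a_i - m_i, d_{i+1} = (1264 - m_{i+1}^2)/d_i, a_{i+1} = floor((a_0 + m_{i+1})/d_{i+1}):
  m_1 = 1*35 - 0 = 35, d_1 = (1264 - 35^2)/1 = 39/1 = 39, a_1 = floor((35 + 35)/39) = 1.
  m_2 = 39*1 - 35 = 4, d_2 = (1264 - 4^2)/39 = 1248/39 = 32, a_2 = floor((35 + 4)/32) = 1.
  m_3 = 32*1 - 4 = 28, d_3 = (1264 - 28^2)/32 = 480/32 = 15, a_3 = floor((35 + 28)/15) = 4.
  m_4 = 15*4 - 28 = 32, d_4 = (1264 - 32^2)/15 = 240/15 = 16, a_4 = floor((35 + 32)/16) = 4.
  m_5 = 16*4 - 32 = 32, d_5 = (1264 - 32^2)/16 = 240/16 = 15, a_5 = floor((35 + 32)/15) = 4.
  m_6 = 15*4 - 32 = 28, d_6 = (1264 - 28^2)/15 = 480/15 = 32, a_6 = floor((35 + 28)/32) = 1.
  m_7 = 32*1 - 28 = 4, d_7 = (1264 - 4^2)/32 = 1248/32 = 39, a_7 = floor((35 + 4)/39) = 1.
  m_8 = 39*1 - 4 = 35, d_8 = (1264 - 35^2)/39 = 39/39 = 1, a_8 = floor((35 + 35)/1) = 70.
  m_9 = 1*70 - 35 = 35, d_9 = (1264 - 35^2)/1 = 39/1 = 39: (m_9, d_9) = (m_1, d_1) = (35, 39), so from here the quotients repeat a_1, ..., a_8; the period length is 8.
So sqrt(1264) = [35; (1, 1, 4, 4, 4, 1, 1, 70)] with period length k = 8.
k is even, so the fundamental solution of x^2 - 1264y^2 = 1 is (p_{k-1}, q_{k-1}) = (p_7, q_7); compute convergents through index 7.
Convergents (p_i = a_i*p_{i-1} + p_{i-2}, q_i = a_i*q_{i-1} + q_{i-2} with p_{-2}=0, p_{-1}=1, q_{-2}=1, q_{-1}=0):
  i=0: a_0=35, p_0 = 35*1 + 0 = 35, q_0 = 35*0 + 1 = 1.
  i=1: a_1=1, p_1 = 1*35 + 1 = 36, q_1 = 1*1 + 0 = 1.
  i=2: a_2=1, p_2 = 1*36 + 35 = 71, q_2 = 1*1 + 1 = 2.
  i=3: a_3=4, p_3 = 4*71 + 36 = 320, q_3 = 4*2 + 1 = 9.
  i=4: a_4=4, p_4 = 4*320 + 71 = 1351, q_4 = 4*9 + 2 = 38.
  i=5: a_5=4, p_5 = 4*1351 + 320 = 5724, q_5 = 4*38 + 9 = 161.
  i=6: a_6=1, p_6 = 1*5724 + 1351 = 7075, q_6 = 1*161 + 38 = 199.
  i=7: a_7=1, p_7 = 1*7075 + 5724 = 12799, q_7 = 1*199 + 161 = 360.
Check: 12799^2 - 1264*360^2 = 163814401 - 163814400 = 1, so (x, y) = (12799, 360) solves the equation, and by the theorem it is the least positive solution.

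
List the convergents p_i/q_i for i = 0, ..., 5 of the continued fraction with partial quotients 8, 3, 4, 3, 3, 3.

8/1, 25/3, 108/13, 349/42, 1155/139, 3814/459

Using the convergent recurrence p_i = a_i*p_{i-1} + p_{i-2}, q_i = a_i*q_{i-1} + q_{i-2} with p_{-2}=0, p_{-1}=1, q_{-2}=1, q_{-1}=0:
  i=0: a_0=8, p_0 = 8*1 + 0 = 8, q_0 = 8*0 + 1 = 1.
  i=1: a_1=3, p_1 = 3*8 + 1 = 25, q_1 = 3*1 + 0 = 3.
  i=2: a_2=4, p_2 = 4*25 + 8 = 108, q_2 = 4*3 + 1 = 13.
  i=3: a_3=3, p_3 = 3*108 + 25 = 349, q_3 = 3*13 + 3 = 42.
  i=4: a_4=3, p_4 = 3*349 + 108 = 1155, q_4 = 3*42 + 13 = 139.
  i=5: a_5=3, p_5 = 3*1155 + 349 = 3814, q_5 = 3*139 + 42 = 459.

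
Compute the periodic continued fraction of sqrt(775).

[27; (1, 5, 4, 1, 8, 2, 8, 1, 4, 5, 1, 54)]

Write x_i = (sqrt(775) + m_i)/d_i with (m_0, d_0) = (0, 1). a_0 = floor(sqrt(775)) = 27, since 27^2 = 729 <= 775 < 784 = 28^2.
Iterate m_{i+1} = d_i*a_i - m_i, d_{i+1} = (775 - m_{i+1}^2)/d_i, a_{i+1} = floor((a_0 + m_{i+1})/d_{i+1}):
  m_1 = 1*27 - 0 = 27, d_1 = (775 - 27^2)/1 = 46/1 = 46, a_1 = floor((27 + 27)/46) = 1.
  m_2 = 46*1 - 27 = 19, d_2 = (775 - 19^2)/46 = 414/46 = 9, a_2 = floor((27 + 19)/9) = 5.
  m_3 = 9*5 - 19 = 26, d_3 = (775 - 26^2)/9 = 99/9 = 11, a_3 = floor((27 + 26)/11) = 4.
  m_4 = 11*4 - 26 = 18, d_4 = (775 - 18^2)/11 = 451/11 = 41, a_4 = floor((27 + 18)/41) = 1.
  m_5 = 41*1 - 18 = 23, d_5 = (775 - 23^2)/41 = 246/41 = 6, a_5 = floor((27 + 23)/6) = 8.
  m_6 = 6*8 - 23 = 25, d_6 = (775 - 25^2)/6 = 150/6 = 25, a_6 = floor((27 + 25)/25) = 2.
  m_7 = 25*2 - 25 = 25, d_7 = (775 - 25^2)/25 = 150/25 = 6, a_7 = floor((27 + 25)/6) = 8.
  m_8 = 6*8 - 25 = 23, d_8 = (775 - 23^2)/6 = 246/6 = 41, a_8 = floor((27 + 23)/41) = 1.
  m_9 = 41*1 - 23 = 18, d_9 = (775 - 18^2)/41 = 451/41 = 11, a_9 = floor((27 + 18)/11) = 4.
  m_10 = 11*4 - 18 = 26, d_10 = (775 - 26^2)/11 = 99/11 = 9, a_10 = floor((27 + 26)/9) = 5.
  m_11 = 9*5 - 26 = 19, d_11 = (775 - 19^2)/9 = 414/9 = 46, a_11 = floor((27 + 19)/46) = 1.
  m_12 = 46*1 - 19 = 27, d_12 = (775 - 27^2)/46 = 46/46 = 1, a_12 = floor((27 + 27)/1) = 54.
  m_13 = 1*54 - 27 = 27, d_13 = (775 - 27^2)/1 = 46/1 = 46: (m_13, d_13) = (m_1, d_1) = (27, 46), so from here the quotients repeat a_1, ..., a_12; the period length is 12.
Hence the expansion of sqrt(775) is a_0 = 27 followed by the repeating block 1, 5, 4, 1, 8, 2, 8, 1, 4, 5, 1, 54 (period 12).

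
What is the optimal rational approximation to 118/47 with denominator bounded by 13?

Expand x = 118/47 as a continued fraction with the Euclidean algorithm:
  118 = 2*47 + 24, so a_0 = 2.
  47 = 1*24 + 23, so a_1 = 1.
  24 = 1*23 + 1, so a_2 = 1.
  23 = 23*1 + 0, so a_3 = 23.
so x = [2; 1, 1, 23].
Convergents (p_i = a_i*p_{i-1} + p_{i-2}, q_i = a_i*q_{i-1} + q_{i-2} with p_{-2}=0, p_{-1}=1, q_{-2}=1, q_{-1}=0), until the denominator exceeds 13:
  i=0: a_0=2, p_0 = 2*1 + 0 = 2, q_0 = 2*0 + 1 = 1.
  i=1: a_1=1, p_1 = 1*2 + 1 = 3, q_1 = 1*1 + 0 = 1.
  i=2: a_2=1, p_2 = 1*3 + 2 = 5, q_2 = 1*1 + 1 = 2.
  i=3: a_3=23, p_3 = 23*5 + 3 = 118, q_3 = 23*2 + 1 = 47.
q_3 = 47 > 13, so the last convergent with denominator <= 13 is p_2/q_2 = 5/2.
The closest fraction with denominator <= 13 is either p_2/q_2 or the intermediate fraction (k*p_2 + p_1)/(k*q_2 + q_1) with the largest k >= 1 whose denominator stays <= 13; these approach x as k grows, and every other convergent or intermediate fraction in range is farther away.
Largest k: floor((13 - q_1)/q_2) = floor((13 - 1)/2) = 6.
That gives (6*5 + 3)/(6*2 + 1) = 33/13.
Compare the errors: |x - 5/2| = |118*2 - 5*47|/(47*2) = 1/94, and |x - 33/13| = |118*13 - 33*47|/(47*13) = 17/611.
Cross-multiplying, 1*611 = 611 < 1598 = 17*94, so 1/94 is smaller: the convergent 5/2 is closer to x than 33/13.

5/2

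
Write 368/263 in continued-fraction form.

[1; 2, 1, 1, 52]

Run the Euclidean algorithm on 368 and 263; the successive quotients are the partial quotients a_0, a_1, ... (each step inverts the fractional part left over by the previous one):
  368 = 1*263 + 105, so a_0 = 1.
  263 = 2*105 + 53, so a_1 = 2.
  105 = 1*53 + 52, so a_2 = 1.
  53 = 1*52 + 1, so a_3 = 1.
  52 = 52*1 + 0, so a_4 = 52.
The remainder reaches 0 after 5 divisions, so the expansion has 5 partial quotients, read off in order.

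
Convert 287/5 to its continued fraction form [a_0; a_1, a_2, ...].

Run the Euclidean algorithm on 287 and 5; the successive quotients are the partial quotients a_0, a_1, ... (each step inverts the fractional part left over by the previous one):
  287 = 57*5 + 2, so a_0 = 57.
  5 = 2*2 + 1, so a_1 = 2.
  2 = 2*1 + 0, so a_2 = 2.
The remainder reaches 0 after 3 divisions, so the expansion has 3 partial quotients, read off in order.

[57; 2, 2]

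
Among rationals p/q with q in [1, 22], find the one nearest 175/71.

37/15

Expand x = 175/71 as a continued fraction with the Euclidean algorithm:
  175 = 2*71 + 33, so a_0 = 2.
  71 = 2*33 + 5, so a_1 = 2.
  33 = 6*5 + 3, so a_2 = 6.
  5 = 1*3 + 2, so a_3 = 1.
  3 = 1*2 + 1, so a_4 = 1.
  2 = 2*1 + 0, so a_5 = 2.
so x = [2; 2, 6, 1, 1, 2].
Convergents (p_i = a_i*p_{i-1} + p_{i-2}, q_i = a_i*q_{i-1} + q_{i-2} with p_{-2}=0, p_{-1}=1, q_{-2}=1, q_{-1}=0), until the denominator exceeds 22:
  i=0: a_0=2, p_0 = 2*1 + 0 = 2, q_0 = 2*0 + 1 = 1.
  i=1: a_1=2, p_1 = 2*2 + 1 = 5, q_1 = 2*1 + 0 = 2.
  i=2: a_2=6, p_2 = 6*5 + 2 = 32, q_2 = 6*2 + 1 = 13.
  i=3: a_3=1, p_3 = 1*32 + 5 = 37, q_3 = 1*13 + 2 = 15.
  i=4: a_4=1, p_4 = 1*37 + 32 = 69, q_4 = 1*15 + 13 = 28.
q_4 = 28 > 22, so the last convergent with denominator <= 22 is p_3/q_3 = 37/15.
The closest fraction with denominator <= 22 is either p_3/q_3 or the intermediate fraction (k*p_3 + p_2)/(k*q_3 + q_2) with the largest k >= 1 whose denominator stays <= 22; these approach x as k grows, and every other convergent or intermediate fraction in range is farther away.
Largest k: floor((22 - q_2)/q_3) = floor((22 - 13)/15) = 0.
Since k = 0, no intermediate fraction beyond p_3/q_3 has denominator <= 22, so the convergent 37/15 is the closest (its error is |175*15 - 37*71|/(71*15) = 2/1065).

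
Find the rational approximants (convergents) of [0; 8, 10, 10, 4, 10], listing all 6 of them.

0/1, 1/8, 10/81, 101/818, 414/3353, 4241/34348

Using the convergent recurrence p_i = a_i*p_{i-1} + p_{i-2}, q_i = a_i*q_{i-1} + q_{i-2} with p_{-2}=0, p_{-1}=1, q_{-2}=1, q_{-1}=0:
  i=0: a_0=0, p_0 = 0*1 + 0 = 0, q_0 = 0*0 + 1 = 1.
  i=1: a_1=8, p_1 = 8*0 + 1 = 1, q_1 = 8*1 + 0 = 8.
  i=2: a_2=10, p_2 = 10*1 + 0 = 10, q_2 = 10*8 + 1 = 81.
  i=3: a_3=10, p_3 = 10*10 + 1 = 101, q_3 = 10*81 + 8 = 818.
  i=4: a_4=4, p_4 = 4*101 + 10 = 414, q_4 = 4*818 + 81 = 3353.
  i=5: a_5=10, p_5 = 10*414 + 101 = 4241, q_5 = 10*3353 + 818 = 34348.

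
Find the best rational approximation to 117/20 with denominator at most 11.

Expand x = 117/20 as a continued fraction with the Euclidean algorithm:
  117 = 5*20 + 17, so a_0 = 5.
  20 = 1*17 + 3, so a_1 = 1.
  17 = 5*3 + 2, so a_2 = 5.
  3 = 1*2 + 1, so a_3 = 1.
  2 = 2*1 + 0, so a_4 = 2.
so x = [5; 1, 5, 1, 2].
Convergents (p_i = a_i*p_{i-1} + p_{i-2}, q_i = a_i*q_{i-1} + q_{i-2} with p_{-2}=0, p_{-1}=1, q_{-2}=1, q_{-1}=0), until the denominator exceeds 11:
  i=0: a_0=5, p_0 = 5*1 + 0 = 5, q_0 = 5*0 + 1 = 1.
  i=1: a_1=1, p_1 = 1*5 + 1 = 6, q_1 = 1*1 + 0 = 1.
  i=2: a_2=5, p_2 = 5*6 + 5 = 35, q_2 = 5*1 + 1 = 6.
  i=3: a_3=1, p_3 = 1*35 + 6 = 41, q_3 = 1*6 + 1 = 7.
  i=4: a_4=2, p_4 = 2*41 + 35 = 117, q_4 = 2*7 + 6 = 20.
q_4 = 20 > 11, so the last convergent with denominator <= 11 is p_3/q_3 = 41/7.
The closest fraction with denominator <= 11 is either p_3/q_3 or the intermediate fraction (k*p_3 + p_2)/(k*q_3 + q_2) with the largest k >= 1 whose denominator stays <= 11; these approach x as k grows, and every other convergent or intermediate fraction in range is farther away.
Largest k: floor((11 - q_2)/q_3) = floor((11 - 6)/7) = 0.
Since k = 0, no intermediate fraction beyond p_3/q_3 has denominator <= 11, so the convergent 41/7 is the closest (its error is |117*7 - 41*20|/(20*7) = 1/140).

41/7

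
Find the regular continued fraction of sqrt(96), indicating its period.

[9; (1, 3, 1, 18)]

Write x_i = (sqrt(96) + m_i)/d_i with (m_0, d_0) = (0, 1). a_0 = floor(sqrt(96)) = 9, since 9^2 = 81 <= 96 < 100 = 10^2.
Iterate m_{i+1} = d_i*a_i - m_i, d_{i+1} = (96 - m_{i+1}^2)/d_i, a_{i+1} = floor((a_0 + m_{i+1})/d_{i+1}):
  m_1 = 1*9 - 0 = 9, d_1 = (96 - 9^2)/1 = 15/1 = 15, a_1 = floor((9 + 9)/15) = 1.
  m_2 = 15*1 - 9 = 6, d_2 = (96 - 6^2)/15 = 60/15 = 4, a_2 = floor((9 + 6)/4) = 3.
  m_3 = 4*3 - 6 = 6, d_3 = (96 - 6^2)/4 = 60/4 = 15, a_3 = floor((9 + 6)/15) = 1.
  m_4 = 15*1 - 6 = 9, d_4 = (96 - 9^2)/15 = 15/15 = 1, a_4 = floor((9 + 9)/1) = 18.
  m_5 = 1*18 - 9 = 9, d_5 = (96 - 9^2)/1 = 15/1 = 15: (m_5, d_5) = (m_1, d_1) = (9, 15), so from here the quotients repeat a_1, ..., a_4; the period length is 4.
Hence the expansion of sqrt(96) is a_0 = 9 followed by the repeating block 1, 3, 1, 18 (period 4).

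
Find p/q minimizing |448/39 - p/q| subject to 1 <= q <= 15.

Expand x = 448/39 as a continued fraction with the Euclidean algorithm:
  448 = 11*39 + 19, so a_0 = 11.
  39 = 2*19 + 1, so a_1 = 2.
  19 = 19*1 + 0, so a_2 = 19.
so x = [11; 2, 19].
Convergents (p_i = a_i*p_{i-1} + p_{i-2}, q_i = a_i*q_{i-1} + q_{i-2} with p_{-2}=0, p_{-1}=1, q_{-2}=1, q_{-1}=0), until the denominator exceeds 15:
  i=0: a_0=11, p_0 = 11*1 + 0 = 11, q_0 = 11*0 + 1 = 1.
  i=1: a_1=2, p_1 = 2*11 + 1 = 23, q_1 = 2*1 + 0 = 2.
  i=2: a_2=19, p_2 = 19*23 + 11 = 448, q_2 = 19*2 + 1 = 39.
q_2 = 39 > 15, so the last convergent with denominator <= 15 is p_1/q_1 = 23/2.
The closest fraction with denominator <= 15 is either p_1/q_1 or the intermediate fraction (k*p_1 + p_0)/(k*q_1 + q_0) with the largest k >= 1 whose denominator stays <= 15; these approach x as k grows, and every other convergent or intermediate fraction in range is farther away.
Largest k: floor((15 - q_0)/q_1) = floor((15 - 1)/2) = 7.
That gives (7*23 + 11)/(7*2 + 1) = 172/15.
Compare the errors: |x - 23/2| = |448*2 - 23*39|/(39*2) = 1/78, and |x - 172/15| = |448*15 - 172*39|/(39*15) = 12/585.
Cross-multiplying, 1*585 = 585 < 936 = 12*78, so 1/78 is smaller: the convergent 23/2 is closer to x than 172/15.

23/2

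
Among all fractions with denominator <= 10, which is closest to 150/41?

11/3

Expand x = 150/41 as a continued fraction with the Euclidean algorithm:
  150 = 3*41 + 27, so a_0 = 3.
  41 = 1*27 + 14, so a_1 = 1.
  27 = 1*14 + 13, so a_2 = 1.
  14 = 1*13 + 1, so a_3 = 1.
  13 = 13*1 + 0, so a_4 = 13.
so x = [3; 1, 1, 1, 13].
Convergents (p_i = a_i*p_{i-1} + p_{i-2}, q_i = a_i*q_{i-1} + q_{i-2} with p_{-2}=0, p_{-1}=1, q_{-2}=1, q_{-1}=0), until the denominator exceeds 10:
  i=0: a_0=3, p_0 = 3*1 + 0 = 3, q_0 = 3*0 + 1 = 1.
  i=1: a_1=1, p_1 = 1*3 + 1 = 4, q_1 = 1*1 + 0 = 1.
  i=2: a_2=1, p_2 = 1*4 + 3 = 7, q_2 = 1*1 + 1 = 2.
  i=3: a_3=1, p_3 = 1*7 + 4 = 11, q_3 = 1*2 + 1 = 3.
  i=4: a_4=13, p_4 = 13*11 + 7 = 150, q_4 = 13*3 + 2 = 41.
q_4 = 41 > 10, so the last convergent with denominator <= 10 is p_3/q_3 = 11/3.
The closest fraction with denominator <= 10 is either p_3/q_3 or the intermediate fraction (k*p_3 + p_2)/(k*q_3 + q_2) with the largest k >= 1 whose denominator stays <= 10; these approach x as k grows, and every other convergent or intermediate fraction in range is farther away.
Largest k: floor((10 - q_2)/q_3) = floor((10 - 2)/3) = 2.
That gives (2*11 + 7)/(2*3 + 2) = 29/8.
Compare the errors: |x - 11/3| = |150*3 - 11*41|/(41*3) = 1/123, and |x - 29/8| = |150*8 - 29*41|/(41*8) = 11/328.
Cross-multiplying, 1*328 = 328 < 1353 = 11*123, so 1/123 is smaller: the convergent 11/3 is closer to x than 29/8.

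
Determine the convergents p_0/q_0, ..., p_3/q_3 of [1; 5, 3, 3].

Using the convergent recurrence p_i = a_i*p_{i-1} + p_{i-2}, q_i = a_i*q_{i-1} + q_{i-2} with p_{-2}=0, p_{-1}=1, q_{-2}=1, q_{-1}=0:
  i=0: a_0=1, p_0 = 1*1 + 0 = 1, q_0 = 1*0 + 1 = 1.
  i=1: a_1=5, p_1 = 5*1 + 1 = 6, q_1 = 5*1 + 0 = 5.
  i=2: a_2=3, p_2 = 3*6 + 1 = 19, q_2 = 3*5 + 1 = 16.
  i=3: a_3=3, p_3 = 3*19 + 6 = 63, q_3 = 3*16 + 5 = 53.

1/1, 6/5, 19/16, 63/53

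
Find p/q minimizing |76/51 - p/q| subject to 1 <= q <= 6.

Expand x = 76/51 as a continued fraction with the Euclidean algorithm:
  76 = 1*51 + 25, so a_0 = 1.
  51 = 2*25 + 1, so a_1 = 2.
  25 = 25*1 + 0, so a_2 = 25.
so x = [1; 2, 25].
Convergents (p_i = a_i*p_{i-1} + p_{i-2}, q_i = a_i*q_{i-1} + q_{i-2} with p_{-2}=0, p_{-1}=1, q_{-2}=1, q_{-1}=0), until the denominator exceeds 6:
  i=0: a_0=1, p_0 = 1*1 + 0 = 1, q_0 = 1*0 + 1 = 1.
  i=1: a_1=2, p_1 = 2*1 + 1 = 3, q_1 = 2*1 + 0 = 2.
  i=2: a_2=25, p_2 = 25*3 + 1 = 76, q_2 = 25*2 + 1 = 51.
q_2 = 51 > 6, so the last convergent with denominator <= 6 is p_1/q_1 = 3/2.
The closest fraction with denominator <= 6 is either p_1/q_1 or the intermediate fraction (k*p_1 + p_0)/(k*q_1 + q_0) with the largest k >= 1 whose denominator stays <= 6; these approach x as k grows, and every other convergent or intermediate fraction in range is farther away.
Largest k: floor((6 - q_0)/q_1) = floor((6 - 1)/2) = 2.
That gives (2*3 + 1)/(2*2 + 1) = 7/5.
Compare the errors: |x - 3/2| = |76*2 - 3*51|/(51*2) = 1/102, and |x - 7/5| = |76*5 - 7*51|/(51*5) = 23/255.
Cross-multiplying, 1*255 = 255 < 2346 = 23*102, so 1/102 is smaller: the convergent 3/2 is closer to x than 7/5.

3/2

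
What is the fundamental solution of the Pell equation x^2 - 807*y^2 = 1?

(x, y) = (51841948, 1824923)

First expand sqrt(807) as a continued fraction. With x_i = (sqrt(807) + m_i)/d_i and (m_0, d_0) = (0, 1): a_0 = floor(sqrt(807)) = 28, since 28^2 = 784 <= 807 < 841 = 29^2.
Iterate m_{i+1} = d_i*a_i - m_i, d_{i+1} = (807 - m_{i+1}^2)/d_i, a_{i+1} = floor((a_0 + m_{i+1})/d_{i+1}):
  m_1 = 1*28 - 0 = 28, d_1 = (807 - 28^2)/1 = 23/1 = 23, a_1 = floor((28 + 28)/23) = 2.
  m_2 = 23*2 - 28 = 18, d_2 = (807 - 18^2)/23 = 483/23 = 21, a_2 = floor((28 + 18)/21) = 2.
  m_3 = 21*2 - 18 = 24, d_3 = (807 - 24^2)/21 = 231/21 = 11, a_3 = floor((28 + 24)/11) = 4.
  m_4 = 11*4 - 24 = 20, d_4 = (807 - 20^2)/11 = 407/11 = 37, a_4 = floor((28 + 20)/37) = 1.
  m_5 = 37*1 - 20 = 17, d_5 = (807 - 17^2)/37 = 518/37 = 14, a_5 = floor((28 + 17)/14) = 3.
  m_6 = 14*3 - 17 = 25, d_6 = (807 - 25^2)/14 = 182/14 = 13, a_6 = floor((28 + 25)/13) = 4.
  m_7 = 13*4 - 25 = 27, d_7 = (807 - 27^2)/13 = 78/13 = 6, a_7 = floor((28 + 27)/6) = 9.
  m_8 = 6*9 - 27 = 27, d_8 = (807 - 27^2)/6 = 78/6 = 13, a_8 = floor((28 + 27)/13) = 4.
  m_9 = 13*4 - 27 = 25, d_9 = (807 - 25^2)/13 = 182/13 = 14, a_9 = floor((28 + 25)/14) = 3.
  m_10 = 14*3 - 25 = 17, d_10 = (807 - 17^2)/14 = 518/14 = 37, a_10 = floor((28 + 17)/37) = 1.
  m_11 = 37*1 - 17 = 20, d_11 = (807 - 20^2)/37 = 407/37 = 11, a_11 = floor((28 + 20)/11) = 4.
  m_12 = 11*4 - 20 = 24, d_12 = (807 - 24^2)/11 = 231/11 = 21, a_12 = floor((28 + 24)/21) = 2.
  m_13 = 21*2 - 24 = 18, d_13 = (807 - 18^2)/21 = 483/21 = 23, a_13 = floor((28 + 18)/23) = 2.
  m_14 = 23*2 - 18 = 28, d_14 = (807 - 28^2)/23 = 23/23 = 1, a_14 = floor((28 + 28)/1) = 56.
  m_15 = 1*56 - 28 = 28, d_15 = (807 - 28^2)/1 = 23/1 = 23: (m_15, d_15) = (m_1, d_1) = (28, 23), so from here the quotients repeat a_1, ..., a_14; the period length is 14.
So sqrt(807) = [28; (2, 2, 4, 1, 3, 4, 9, 4, 3, 1, 4, 2, 2, 56)] with period length k = 14.
k is even, so the fundamental solution of x^2 - 807y^2 = 1 is (p_{k-1}, q_{k-1}) = (p_13, q_13); compute convergents through index 13.
Convergents (p_i = a_i*p_{i-1} + p_{i-2}, q_i = a_i*q_{i-1} + q_{i-2} with p_{-2}=0, p_{-1}=1, q_{-2}=1, q_{-1}=0):
  i=0: a_0=28, p_0 = 28*1 + 0 = 28, q_0 = 28*0 + 1 = 1.
  i=1: a_1=2, p_1 = 2*28 + 1 = 57, q_1 = 2*1 + 0 = 2.
  i=2: a_2=2, p_2 = 2*57 + 28 = 142, q_2 = 2*2 + 1 = 5.
  i=3: a_3=4, p_3 = 4*142 + 57 = 625, q_3 = 4*5 + 2 = 22.
  i=4: a_4=1, p_4 = 1*625 + 142 = 767, q_4 = 1*22 + 5 = 27.
  i=5: a_5=3, p_5 = 3*767 + 625 = 2926, q_5 = 3*27 + 22 = 103.
  i=6: a_6=4, p_6 = 4*2926 + 767 = 12471, q_6 = 4*103 + 27 = 439.
  i=7: a_7=9, p_7 = 9*12471 + 2926 = 115165, q_7 = 9*439 + 103 = 4054.
  i=8: a_8=4, p_8 = 4*115165 + 12471 = 473131, q_8 = 4*4054 + 439 = 16655.
  i=9: a_9=3, p_9 = 3*473131 + 115165 = 1534558, q_9 = 3*16655 + 4054 = 54019.
  i=10: a_10=1, p_10 = 1*1534558 + 473131 = 2007689, q_10 = 1*54019 + 16655 = 70674.
  i=11: a_11=4, p_11 = 4*2007689 + 1534558 = 9565314, q_11 = 4*70674 + 54019 = 336715.
  i=12: a_12=2, p_12 = 2*9565314 + 2007689 = 21138317, q_12 = 2*336715 + 70674 = 744104.
  i=13: a_13=2, p_13 = 2*21138317 + 9565314 = 51841948, q_13 = 2*744104 + 336715 = 1824923.
Check: 51841948^2 - 807*1824923^2 = 2687587572434704 - 2687587572434703 = 1, so (x, y) = (51841948, 1824923) solves the equation, and by the theorem it is the least positive solution.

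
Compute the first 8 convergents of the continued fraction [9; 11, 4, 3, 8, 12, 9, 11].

9/1, 100/11, 409/45, 1327/146, 11025/1213, 133627/14702, 1213668/133531, 13483975/1483543

Using the convergent recurrence p_i = a_i*p_{i-1} + p_{i-2}, q_i = a_i*q_{i-1} + q_{i-2} with p_{-2}=0, p_{-1}=1, q_{-2}=1, q_{-1}=0:
  i=0: a_0=9, p_0 = 9*1 + 0 = 9, q_0 = 9*0 + 1 = 1.
  i=1: a_1=11, p_1 = 11*9 + 1 = 100, q_1 = 11*1 + 0 = 11.
  i=2: a_2=4, p_2 = 4*100 + 9 = 409, q_2 = 4*11 + 1 = 45.
  i=3: a_3=3, p_3 = 3*409 + 100 = 1327, q_3 = 3*45 + 11 = 146.
  i=4: a_4=8, p_4 = 8*1327 + 409 = 11025, q_4 = 8*146 + 45 = 1213.
  i=5: a_5=12, p_5 = 12*11025 + 1327 = 133627, q_5 = 12*1213 + 146 = 14702.
  i=6: a_6=9, p_6 = 9*133627 + 11025 = 1213668, q_6 = 9*14702 + 1213 = 133531.
  i=7: a_7=11, p_7 = 11*1213668 + 133627 = 13483975, q_7 = 11*133531 + 14702 = 1483543.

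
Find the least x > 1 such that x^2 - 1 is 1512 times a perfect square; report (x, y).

(x, y) = (8749, 225)

First expand sqrt(1512) as a continued fraction. With x_i = (sqrt(1512) + m_i)/d_i and (m_0, d_0) = (0, 1): a_0 = floor(sqrt(1512)) = 38, since 38^2 = 1444 <= 1512 < 1521 = 39^2.
Iterate m_{i+1} = d_i*a_i - m_i, d_{i+1} = (1512 - m_{i+1}^2)/d_i, a_{i+1} = floor((a_0 + m_{i+1})/d_{i+1}):
  m_1 = 1*38 - 0 = 38, d_1 = (1512 - 38^2)/1 = 68/1 = 68, a_1 = floor((38 + 38)/68) = 1.
  m_2 = 68*1 - 38 = 30, d_2 = (1512 - 30^2)/68 = 612/68 = 9, a_2 = floor((38 + 30)/9) = 7.
  m_3 = 9*7 - 30 = 33, d_3 = (1512 - 33^2)/9 = 423/9 = 47, a_3 = floor((38 + 33)/47) = 1.
  m_4 = 47*1 - 33 = 14, d_4 = (1512 - 14^2)/47 = 1316/47 = 28, a_4 = floor((38 + 14)/28) = 1.
  m_5 = 28*1 - 14 = 14, d_5 = (1512 - 14^2)/28 = 1316/28 = 47, a_5 = floor((38 + 14)/47) = 1.
  m_6 = 47*1 - 14 = 33, d_6 = (1512 - 33^2)/47 = 423/47 = 9, a_6 = floor((38 + 33)/9) = 7.
  m_7 = 9*7 - 33 = 30, d_7 = (1512 - 30^2)/9 = 612/9 = 68, a_7 = floor((38 + 30)/68) = 1.
  m_8 = 68*1 - 30 = 38, d_8 = (1512 - 38^2)/68 = 68/68 = 1, a_8 = floor((38 + 38)/1) = 76.
  m_9 = 1*76 - 38 = 38, d_9 = (1512 - 38^2)/1 = 68/1 = 68: (m_9, d_9) = (m_1, d_1) = (38, 68), so from here the quotients repeat a_1, ..., a_8; the period length is 8.
So sqrt(1512) = [38; (1, 7, 1, 1, 1, 7, 1, 76)] with period length k = 8.
k is even, so the fundamental solution of x^2 - 1512y^2 = 1 is (p_{k-1}, q_{k-1}) = (p_7, q_7); compute convergents through index 7.
Convergents (p_i = a_i*p_{i-1} + p_{i-2}, q_i = a_i*q_{i-1} + q_{i-2} with p_{-2}=0, p_{-1}=1, q_{-2}=1, q_{-1}=0):
  i=0: a_0=38, p_0 = 38*1 + 0 = 38, q_0 = 38*0 + 1 = 1.
  i=1: a_1=1, p_1 = 1*38 + 1 = 39, q_1 = 1*1 + 0 = 1.
  i=2: a_2=7, p_2 = 7*39 + 38 = 311, q_2 = 7*1 + 1 = 8.
  i=3: a_3=1, p_3 = 1*311 + 39 = 350, q_3 = 1*8 + 1 = 9.
  i=4: a_4=1, p_4 = 1*350 + 311 = 661, q_4 = 1*9 + 8 = 17.
  i=5: a_5=1, p_5 = 1*661 + 350 = 1011, q_5 = 1*17 + 9 = 26.
  i=6: a_6=7, p_6 = 7*1011 + 661 = 7738, q_6 = 7*26 + 17 = 199.
  i=7: a_7=1, p_7 = 1*7738 + 1011 = 8749, q_7 = 1*199 + 26 = 225.
Check: 8749^2 - 1512*225^2 = 76545001 - 76545000 = 1, so (x, y) = (8749, 225) solves the equation, and by the theorem it is the least positive solution.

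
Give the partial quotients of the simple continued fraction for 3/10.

Run the Euclidean algorithm on 3 and 10; the successive quotients are the partial quotients a_0, a_1, ... (each step inverts the fractional part left over by the previous one):
  3 = 0*10 + 3, so a_0 = 0.
  10 = 3*3 + 1, so a_1 = 3.
  3 = 3*1 + 0, so a_2 = 3.
The remainder reaches 0 after 3 divisions, so the expansion has 3 partial quotients, read off in order.

[0; 3, 3]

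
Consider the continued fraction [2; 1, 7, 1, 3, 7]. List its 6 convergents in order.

Using the convergent recurrence p_i = a_i*p_{i-1} + p_{i-2}, q_i = a_i*q_{i-1} + q_{i-2} with p_{-2}=0, p_{-1}=1, q_{-2}=1, q_{-1}=0:
  i=0: a_0=2, p_0 = 2*1 + 0 = 2, q_0 = 2*0 + 1 = 1.
  i=1: a_1=1, p_1 = 1*2 + 1 = 3, q_1 = 1*1 + 0 = 1.
  i=2: a_2=7, p_2 = 7*3 + 2 = 23, q_2 = 7*1 + 1 = 8.
  i=3: a_3=1, p_3 = 1*23 + 3 = 26, q_3 = 1*8 + 1 = 9.
  i=4: a_4=3, p_4 = 3*26 + 23 = 101, q_4 = 3*9 + 8 = 35.
  i=5: a_5=7, p_5 = 7*101 + 26 = 733, q_5 = 7*35 + 9 = 254.

2/1, 3/1, 23/8, 26/9, 101/35, 733/254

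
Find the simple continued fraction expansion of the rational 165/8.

[20; 1, 1, 1, 2]

Run the Euclidean algorithm on 165 and 8; the successive quotients are the partial quotients a_0, a_1, ... (each step inverts the fractional part left over by the previous one):
  165 = 20*8 + 5, so a_0 = 20.
  8 = 1*5 + 3, so a_1 = 1.
  5 = 1*3 + 2, so a_2 = 1.
  3 = 1*2 + 1, so a_3 = 1.
  2 = 2*1 + 0, so a_4 = 2.
The remainder reaches 0 after 5 divisions, so the expansion has 5 partial quotients, read off in order.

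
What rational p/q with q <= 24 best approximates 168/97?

Expand x = 168/97 as a continued fraction with the Euclidean algorithm:
  168 = 1*97 + 71, so a_0 = 1.
  97 = 1*71 + 26, so a_1 = 1.
  71 = 2*26 + 19, so a_2 = 2.
  26 = 1*19 + 7, so a_3 = 1.
  19 = 2*7 + 5, so a_4 = 2.
  7 = 1*5 + 2, so a_5 = 1.
  5 = 2*2 + 1, so a_6 = 2.
  2 = 2*1 + 0, so a_7 = 2.
so x = [1; 1, 2, 1, 2, 1, 2, 2].
Convergents (p_i = a_i*p_{i-1} + p_{i-2}, q_i = a_i*q_{i-1} + q_{i-2} with p_{-2}=0, p_{-1}=1, q_{-2}=1, q_{-1}=0), until the denominator exceeds 24:
  i=0: a_0=1, p_0 = 1*1 + 0 = 1, q_0 = 1*0 + 1 = 1.
  i=1: a_1=1, p_1 = 1*1 + 1 = 2, q_1 = 1*1 + 0 = 1.
  i=2: a_2=2, p_2 = 2*2 + 1 = 5, q_2 = 2*1 + 1 = 3.
  i=3: a_3=1, p_3 = 1*5 + 2 = 7, q_3 = 1*3 + 1 = 4.
  i=4: a_4=2, p_4 = 2*7 + 5 = 19, q_4 = 2*4 + 3 = 11.
  i=5: a_5=1, p_5 = 1*19 + 7 = 26, q_5 = 1*11 + 4 = 15.
  i=6: a_6=2, p_6 = 2*26 + 19 = 71, q_6 = 2*15 + 11 = 41.
q_6 = 41 > 24, so the last convergent with denominator <= 24 is p_5/q_5 = 26/15.
The closest fraction with denominator <= 24 is either p_5/q_5 or the intermediate fraction (k*p_5 + p_4)/(k*q_5 + q_4) with the largest k >= 1 whose denominator stays <= 24; these approach x as k grows, and every other convergent or intermediate fraction in range is farther away.
Largest k: floor((24 - q_4)/q_5) = floor((24 - 11)/15) = 0.
Since k = 0, no intermediate fraction beyond p_5/q_5 has denominator <= 24, so the convergent 26/15 is the closest (its error is |168*15 - 26*97|/(97*15) = 2/1455).

26/15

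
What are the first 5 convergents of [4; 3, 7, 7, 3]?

Using the convergent recurrence p_i = a_i*p_{i-1} + p_{i-2}, q_i = a_i*q_{i-1} + q_{i-2} with p_{-2}=0, p_{-1}=1, q_{-2}=1, q_{-1}=0:
  i=0: a_0=4, p_0 = 4*1 + 0 = 4, q_0 = 4*0 + 1 = 1.
  i=1: a_1=3, p_1 = 3*4 + 1 = 13, q_1 = 3*1 + 0 = 3.
  i=2: a_2=7, p_2 = 7*13 + 4 = 95, q_2 = 7*3 + 1 = 22.
  i=3: a_3=7, p_3 = 7*95 + 13 = 678, q_3 = 7*22 + 3 = 157.
  i=4: a_4=3, p_4 = 3*678 + 95 = 2129, q_4 = 3*157 + 22 = 493.

4/1, 13/3, 95/22, 678/157, 2129/493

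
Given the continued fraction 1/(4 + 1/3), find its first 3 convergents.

Using the convergent recurrence p_i = a_i*p_{i-1} + p_{i-2}, q_i = a_i*q_{i-1} + q_{i-2} with p_{-2}=0, p_{-1}=1, q_{-2}=1, q_{-1}=0:
  i=0: a_0=0, p_0 = 0*1 + 0 = 0, q_0 = 0*0 + 1 = 1.
  i=1: a_1=4, p_1 = 4*0 + 1 = 1, q_1 = 4*1 + 0 = 4.
  i=2: a_2=3, p_2 = 3*1 + 0 = 3, q_2 = 3*4 + 1 = 13.

0/1, 1/4, 3/13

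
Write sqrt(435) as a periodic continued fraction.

Write x_i = (sqrt(435) + m_i)/d_i with (m_0, d_0) = (0, 1). a_0 = floor(sqrt(435)) = 20, since 20^2 = 400 <= 435 < 441 = 21^2.
Iterate m_{i+1} = d_i*a_i - m_i, d_{i+1} = (435 - m_{i+1}^2)/d_i, a_{i+1} = floor((a_0 + m_{i+1})/d_{i+1}):
  m_1 = 1*20 - 0 = 20, d_1 = (435 - 20^2)/1 = 35/1 = 35, a_1 = floor((20 + 20)/35) = 1.
  m_2 = 35*1 - 20 = 15, d_2 = (435 - 15^2)/35 = 210/35 = 6, a_2 = floor((20 + 15)/6) = 5.
  m_3 = 6*5 - 15 = 15, d_3 = (435 - 15^2)/6 = 210/6 = 35, a_3 = floor((20 + 15)/35) = 1.
  m_4 = 35*1 - 15 = 20, d_4 = (435 - 20^2)/35 = 35/35 = 1, a_4 = floor((20 + 20)/1) = 40.
  m_5 = 1*40 - 20 = 20, d_5 = (435 - 20^2)/1 = 35/1 = 35: (m_5, d_5) = (m_1, d_1) = (20, 35), so from here the quotients repeat a_1, ..., a_4; the period length is 4.
Hence the expansion of sqrt(435) is a_0 = 20 followed by the repeating block 1, 5, 1, 40 (period 4).

[20; (1, 5, 1, 40)]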